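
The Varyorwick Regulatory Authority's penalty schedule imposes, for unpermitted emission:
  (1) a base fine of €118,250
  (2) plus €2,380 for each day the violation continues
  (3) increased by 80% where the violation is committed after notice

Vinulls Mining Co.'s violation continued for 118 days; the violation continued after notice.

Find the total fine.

€718,362

Per-day component: 118 × €2,380 = €280,840
Base plus per-day: €118,250 + €280,840 = €399,090
Enhancement: 80% of €399,090 = €319,272
Enhanced fine: €399,090 + €319,272 = €718,362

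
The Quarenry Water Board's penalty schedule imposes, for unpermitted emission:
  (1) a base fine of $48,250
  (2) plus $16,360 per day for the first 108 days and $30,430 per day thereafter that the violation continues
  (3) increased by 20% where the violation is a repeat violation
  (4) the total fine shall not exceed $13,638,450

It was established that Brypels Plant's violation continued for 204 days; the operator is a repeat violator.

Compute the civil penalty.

$5,683,692

First 108 days: 108 × $16,360 = $1,766,880
Remaining days: (204 − 108) × $30,430 = $2,921,280
Per-day component: $1,766,880 + $2,921,280 = $4,688,160
Base plus per-day: $48,250 + $4,688,160 = $4,736,410
Enhancement: 20% of $4,736,410 = $947,282
Enhanced fine: $4,736,410 + $947,282 = $5,683,692
Cap at $13,638,450: $5,683,692 is within the cap, no reduction.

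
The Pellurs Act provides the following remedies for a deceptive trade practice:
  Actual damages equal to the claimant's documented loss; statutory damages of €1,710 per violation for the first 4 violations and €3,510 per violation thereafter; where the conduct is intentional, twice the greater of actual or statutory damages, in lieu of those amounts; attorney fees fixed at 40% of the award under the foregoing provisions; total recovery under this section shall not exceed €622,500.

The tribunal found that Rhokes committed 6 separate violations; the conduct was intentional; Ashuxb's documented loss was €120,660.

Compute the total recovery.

€337,848

First 4 violations: 4 × €1,710 = €6,840
Remaining violations: (6 − 4) × €3,510 = €7,020
Statutory damages: €6,840 + €7,020 = €13,860
Greater of actual damages (€120,660) or statutory damages (€13,860): €120,660
Doubled: 2 × €120,660 = €241,320
Attorney fees: 40% of €241,320 = €96,528
Total before cap: €241,320 + €96,528 = €337,848
Cap at €622,500: €337,848 is within the cap, no reduction.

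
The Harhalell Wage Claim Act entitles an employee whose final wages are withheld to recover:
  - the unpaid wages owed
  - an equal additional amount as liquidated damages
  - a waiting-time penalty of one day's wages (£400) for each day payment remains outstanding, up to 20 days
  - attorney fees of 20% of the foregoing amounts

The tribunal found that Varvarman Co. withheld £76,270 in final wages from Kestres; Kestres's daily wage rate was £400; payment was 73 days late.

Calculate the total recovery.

Liquidated damages (equal amount): £76,270
Penalty days: min(73, 20) = 20
Waiting-time penalty: 20 × £400 = £8,000
Subtotal: £76,270 + £76,270 + £8,000 = £160,540
Attorney fees: 20% of £160,540 = £32,108
Total award: £160,540 + £32,108 = £192,648

£192,648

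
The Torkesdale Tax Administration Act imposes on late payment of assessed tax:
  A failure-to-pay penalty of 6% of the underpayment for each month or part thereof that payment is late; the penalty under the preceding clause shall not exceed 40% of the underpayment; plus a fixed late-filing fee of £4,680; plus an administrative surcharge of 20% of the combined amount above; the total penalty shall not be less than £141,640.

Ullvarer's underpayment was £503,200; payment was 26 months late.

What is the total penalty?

£247,152

Accrued rate: 6% × 26 = 156%, capped at 40% → 40%
Failure-to-pay penalty: 40% of £503,200 = £201,280
Penalty before surcharge: £201,280 + £4,680 = £205,960
Administrative surcharge: 20% of £205,960 = £41,192
Total penalty: £205,960 + £41,192 = £247,152
Minimum £141,640: £247,152 meets the minimum, no increase.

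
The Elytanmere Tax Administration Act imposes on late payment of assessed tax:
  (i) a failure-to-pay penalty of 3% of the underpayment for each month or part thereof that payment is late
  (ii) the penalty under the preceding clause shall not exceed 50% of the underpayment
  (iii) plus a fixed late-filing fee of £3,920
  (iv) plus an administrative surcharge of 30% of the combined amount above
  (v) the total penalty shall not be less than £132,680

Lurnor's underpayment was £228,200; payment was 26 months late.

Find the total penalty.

£153,426

Accrued rate: 3% × 26 = 78%, capped at 50% → 50%
Failure-to-pay penalty: 50% of £228,200 = £114,100
Penalty before surcharge: £114,100 + £3,920 = £118,020
Administrative surcharge: 30% of £118,020 = £35,406
Total penalty: £118,020 + £35,406 = £153,426
Minimum £132,680: £153,426 meets the minimum, no increase.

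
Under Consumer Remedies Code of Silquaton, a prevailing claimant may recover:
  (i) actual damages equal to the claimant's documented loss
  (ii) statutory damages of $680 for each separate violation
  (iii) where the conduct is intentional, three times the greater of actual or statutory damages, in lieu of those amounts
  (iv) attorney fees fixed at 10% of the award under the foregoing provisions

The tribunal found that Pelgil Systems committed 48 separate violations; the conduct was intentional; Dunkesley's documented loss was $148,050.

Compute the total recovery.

$488,565

Statutory damages: 48 × $680 = $32,640
Greater of actual damages ($148,050) or statutory damages ($32,640): $148,050
Trebled: 3 × $148,050 = $444,150
Attorney fees: 10% of $444,150 = $44,415
Total recovery: $444,150 + $44,415 = $488,565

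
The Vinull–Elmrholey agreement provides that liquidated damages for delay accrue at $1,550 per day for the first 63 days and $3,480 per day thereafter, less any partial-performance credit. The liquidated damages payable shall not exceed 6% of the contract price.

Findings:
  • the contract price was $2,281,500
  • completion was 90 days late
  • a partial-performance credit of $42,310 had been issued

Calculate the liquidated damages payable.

First 63 days: 63 × $1,550 = $97,650
Remaining days: (90 − 63) × $3,480 = $93,960
Accrued per-day damages: $97,650 + $93,960 = $191,610
Less partial-performance credit: $191,610 − $42,310 = $149,300
Cap: 6% of $2,281,500 = $136,890
Cap at $136,890: $149,300 exceeds the cap → $136,890

$136,890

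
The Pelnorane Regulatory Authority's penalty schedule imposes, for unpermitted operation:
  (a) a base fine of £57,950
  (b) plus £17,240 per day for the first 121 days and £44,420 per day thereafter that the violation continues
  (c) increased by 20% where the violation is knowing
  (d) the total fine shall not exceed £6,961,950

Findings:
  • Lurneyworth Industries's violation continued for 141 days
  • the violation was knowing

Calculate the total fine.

£3,638,868

First 121 days: 121 × £17,240 = £2,086,040
Remaining days: (141 − 121) × £44,420 = £888,400
Per-day component: £2,086,040 + £888,400 = £2,974,440
Base plus per-day: £57,950 + £2,974,440 = £3,032,390
Enhancement: 20% of £3,032,390 = £606,478
Enhanced fine: £3,032,390 + £606,478 = £3,638,868
Cap at £6,961,950: £3,638,868 is within the cap, no reduction.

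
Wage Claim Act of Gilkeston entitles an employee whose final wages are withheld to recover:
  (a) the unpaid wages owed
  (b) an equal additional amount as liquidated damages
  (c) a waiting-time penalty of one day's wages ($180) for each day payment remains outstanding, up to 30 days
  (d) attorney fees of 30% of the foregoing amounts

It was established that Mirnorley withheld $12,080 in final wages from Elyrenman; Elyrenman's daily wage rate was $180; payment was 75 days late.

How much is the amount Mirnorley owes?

$38,428

Liquidated damages (equal amount): $12,080
Penalty days: min(75, 30) = 30
Waiting-time penalty: 30 × $180 = $5,400
Subtotal: $12,080 + $12,080 + $5,400 = $29,560
Attorney fees: 30% of $29,560 = $8,868
Total award: $29,560 + $8,868 = $38,428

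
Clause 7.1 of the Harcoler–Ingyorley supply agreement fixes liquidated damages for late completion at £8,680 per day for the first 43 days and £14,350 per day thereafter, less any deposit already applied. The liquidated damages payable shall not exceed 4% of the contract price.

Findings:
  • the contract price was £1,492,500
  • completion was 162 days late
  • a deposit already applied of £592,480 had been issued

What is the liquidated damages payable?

First 43 days: 43 × £8,680 = £373,240
Remaining days: (162 − 43) × £14,350 = £1,707,650
Accrued per-day damages: £373,240 + £1,707,650 = £2,080,890
Less deposit already applied: £2,080,890 − £592,480 = £1,488,410
Cap: 4% of £1,492,500 = £59,700
Cap at £59,700: £1,488,410 exceeds the cap → £59,700

£59,700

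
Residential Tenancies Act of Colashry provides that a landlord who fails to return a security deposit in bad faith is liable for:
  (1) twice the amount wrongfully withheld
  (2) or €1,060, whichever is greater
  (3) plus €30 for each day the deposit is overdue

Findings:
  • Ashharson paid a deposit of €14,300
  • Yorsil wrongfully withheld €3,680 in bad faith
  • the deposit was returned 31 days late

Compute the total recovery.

€8,290

Doubled: 2 × €3,680 = €7,360
Minimum €1,060: €7,360 meets the minimum, no increase.
Late-return penalty: 31 × €30 = €930
Damages plus late penalty: €7,360 + €930 = €8,290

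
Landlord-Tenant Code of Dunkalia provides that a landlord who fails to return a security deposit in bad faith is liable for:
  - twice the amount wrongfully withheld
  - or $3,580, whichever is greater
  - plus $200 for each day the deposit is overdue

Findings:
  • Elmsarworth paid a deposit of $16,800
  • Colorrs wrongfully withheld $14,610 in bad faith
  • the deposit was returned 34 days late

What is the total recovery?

Doubled: 2 × $14,610 = $29,220
Minimum $3,580: $29,220 meets the minimum, no increase.
Late-return penalty: 34 × $200 = $6,800
Damages plus late penalty: $29,220 + $6,800 = $36,020

Recovery: $36,020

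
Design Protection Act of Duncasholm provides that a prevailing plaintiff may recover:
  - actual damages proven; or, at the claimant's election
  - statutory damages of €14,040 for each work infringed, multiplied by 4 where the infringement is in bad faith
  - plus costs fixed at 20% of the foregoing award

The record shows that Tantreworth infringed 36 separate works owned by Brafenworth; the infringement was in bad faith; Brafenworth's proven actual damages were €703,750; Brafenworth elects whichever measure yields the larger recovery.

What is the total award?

Statutory damages: 36 × €14,040 = €505,440
Multiplied by 4: 4 × €505,440 = €2,021,760
Greater of actual damages (€703,750) or enhanced statutory damages (€2,021,760): €2,021,760
Costs: 20% of €2,021,760 = €404,352
Award plus costs: €2,021,760 + €404,352 = €2,426,112

€2,426,112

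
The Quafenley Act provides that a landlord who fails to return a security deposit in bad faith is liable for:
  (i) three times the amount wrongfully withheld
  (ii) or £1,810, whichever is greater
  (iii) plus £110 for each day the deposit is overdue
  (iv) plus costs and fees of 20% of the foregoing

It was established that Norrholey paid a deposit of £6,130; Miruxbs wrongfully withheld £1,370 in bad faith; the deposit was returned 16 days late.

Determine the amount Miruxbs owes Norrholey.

Trebled: 3 × £1,370 = £4,110
Minimum £1,810: £4,110 meets the minimum, no increase.
Late-return penalty: 16 × £110 = £1,760
Damages plus late penalty: £4,110 + £1,760 = £5,870
Costs and fees: 20% of £5,870 = £1,174
Total recovery: £5,870 + £1,174 = £7,044

Recovery: £7,044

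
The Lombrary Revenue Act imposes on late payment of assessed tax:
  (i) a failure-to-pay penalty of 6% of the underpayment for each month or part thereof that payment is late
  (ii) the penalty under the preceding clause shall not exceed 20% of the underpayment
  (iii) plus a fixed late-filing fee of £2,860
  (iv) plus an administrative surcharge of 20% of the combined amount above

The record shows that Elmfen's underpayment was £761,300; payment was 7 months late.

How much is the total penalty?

Accrued rate: 6% × 7 = 42%, capped at 20% → 20%
Failure-to-pay penalty: 20% of £761,300 = £152,260
Penalty before surcharge: £152,260 + £2,860 = £155,120
Administrative surcharge: 20% of £155,120 = £31,024
Total penalty: £155,120 + £31,024 = £186,144

£186,144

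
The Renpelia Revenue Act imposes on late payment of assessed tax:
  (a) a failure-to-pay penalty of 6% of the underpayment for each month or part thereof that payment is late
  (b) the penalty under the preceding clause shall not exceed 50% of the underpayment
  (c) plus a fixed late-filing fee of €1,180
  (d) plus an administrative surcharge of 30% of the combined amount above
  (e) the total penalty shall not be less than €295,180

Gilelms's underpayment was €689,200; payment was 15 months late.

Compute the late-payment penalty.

Accrued rate: 6% × 15 = 90%, capped at 50% → 50%
Failure-to-pay penalty: 50% of €689,200 = €344,600
Penalty before surcharge: €344,600 + €1,180 = €345,780
Administrative surcharge: 30% of €345,780 = €103,734
Total penalty: €345,780 + €103,734 = €449,514
Minimum €295,180: €449,514 meets the minimum, no increase.

€449,514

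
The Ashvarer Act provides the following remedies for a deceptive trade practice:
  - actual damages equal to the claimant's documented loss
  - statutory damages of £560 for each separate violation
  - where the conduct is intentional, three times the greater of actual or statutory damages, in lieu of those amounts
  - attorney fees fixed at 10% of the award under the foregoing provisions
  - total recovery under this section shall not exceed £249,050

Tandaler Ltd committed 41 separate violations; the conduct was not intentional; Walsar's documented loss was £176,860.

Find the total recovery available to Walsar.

£219,802

Statutory damages: 41 × £560 = £22,960
Conduct not intentional: the in-lieu enhancement does not apply.
Actual plus statutory damages: £176,860 + £22,960 = £199,820
Attorney fees: 10% of £199,820 = £19,982
Total before cap: £199,820 + £19,982 = £219,802
Cap at £249,050: £219,802 is within the cap, no reduction.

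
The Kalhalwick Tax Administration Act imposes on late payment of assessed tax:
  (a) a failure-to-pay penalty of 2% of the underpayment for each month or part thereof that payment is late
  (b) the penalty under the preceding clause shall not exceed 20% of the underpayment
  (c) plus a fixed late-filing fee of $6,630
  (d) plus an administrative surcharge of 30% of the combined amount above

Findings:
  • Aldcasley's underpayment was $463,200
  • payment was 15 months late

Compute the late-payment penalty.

Accrued rate: 2% × 15 = 30%, capped at 20% → 20%
Failure-to-pay penalty: 20% of $463,200 = $92,640
Penalty before surcharge: $92,640 + $6,630 = $99,270
Administrative surcharge: 30% of $99,270 = $29,781
Total penalty: $99,270 + $29,781 = $129,051

$129,051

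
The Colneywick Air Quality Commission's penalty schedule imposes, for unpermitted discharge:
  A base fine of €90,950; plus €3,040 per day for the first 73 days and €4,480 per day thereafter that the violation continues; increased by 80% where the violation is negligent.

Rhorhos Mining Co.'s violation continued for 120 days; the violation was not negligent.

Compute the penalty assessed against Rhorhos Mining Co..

First 73 days: 73 × €3,040 = €221,920
Remaining days: (120 − 73) × €4,480 = €210,560
Per-day component: €221,920 + €210,560 = €432,480
Base plus per-day: €90,950 + €432,480 = €523,430
The violation was not negligent: no 80% increase.

€523,430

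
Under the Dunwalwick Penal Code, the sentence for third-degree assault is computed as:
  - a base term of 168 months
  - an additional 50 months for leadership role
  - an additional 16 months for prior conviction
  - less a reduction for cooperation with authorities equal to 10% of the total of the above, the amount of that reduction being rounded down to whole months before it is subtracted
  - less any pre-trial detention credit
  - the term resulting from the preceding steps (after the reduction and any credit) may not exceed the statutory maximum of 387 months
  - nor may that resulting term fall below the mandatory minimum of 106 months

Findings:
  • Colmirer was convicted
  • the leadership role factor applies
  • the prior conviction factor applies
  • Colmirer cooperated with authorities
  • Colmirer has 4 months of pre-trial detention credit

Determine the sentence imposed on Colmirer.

207 months

Leadership role enhancement: +50 months
Prior conviction enhancement: +16 months
Adjusted term: 168 months + 50 months + 16 months = 234 months
Cooperation with authorities reduction: 10% of 234 months = 23 months (rounded down)
After reduction: 234 − 23 = 211 months
Less pre-trial detention credit: 211 months − 4 months = 207 months
Cap at 387 months: 207 months is within the cap, no reduction.
Minimum 106 months: 207 months meets the minimum, no increase.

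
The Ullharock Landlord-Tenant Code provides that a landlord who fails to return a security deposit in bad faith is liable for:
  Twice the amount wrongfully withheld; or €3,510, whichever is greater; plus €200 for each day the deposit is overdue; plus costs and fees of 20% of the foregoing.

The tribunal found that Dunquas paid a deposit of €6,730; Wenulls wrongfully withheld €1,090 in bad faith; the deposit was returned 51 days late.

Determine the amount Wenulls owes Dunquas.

€16,452

Doubled: 2 × €1,090 = €2,180
Minimum €3,510: €2,180 is below the minimum → €3,510
Late-return penalty: 51 × €200 = €10,200
Damages plus late penalty: €3,510 + €10,200 = €13,710
Costs and fees: 20% of €13,710 = €2,742
Total recovery: €13,710 + €2,742 = €16,452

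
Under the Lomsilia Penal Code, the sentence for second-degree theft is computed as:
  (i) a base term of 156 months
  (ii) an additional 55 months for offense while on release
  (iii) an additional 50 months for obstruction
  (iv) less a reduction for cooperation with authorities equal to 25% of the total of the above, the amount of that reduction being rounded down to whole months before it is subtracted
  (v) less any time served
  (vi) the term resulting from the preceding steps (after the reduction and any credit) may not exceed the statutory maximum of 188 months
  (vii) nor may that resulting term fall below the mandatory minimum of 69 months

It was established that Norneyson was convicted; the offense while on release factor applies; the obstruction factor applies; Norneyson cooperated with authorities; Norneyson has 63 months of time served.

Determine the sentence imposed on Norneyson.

Offense while on release enhancement: +55 months
Obstruction enhancement: +50 months
Adjusted term: 156 months + 55 months + 50 months = 261 months
Cooperation with authorities reduction: 25% of 261 months = 65 months (rounded down)
After reduction: 261 − 65 = 196 months
Less time served: 196 months − 63 months = 133 months
Cap at 188 months: 133 months is within the cap, no reduction.
Minimum 69 months: 133 months meets the minimum, no increase.

133 months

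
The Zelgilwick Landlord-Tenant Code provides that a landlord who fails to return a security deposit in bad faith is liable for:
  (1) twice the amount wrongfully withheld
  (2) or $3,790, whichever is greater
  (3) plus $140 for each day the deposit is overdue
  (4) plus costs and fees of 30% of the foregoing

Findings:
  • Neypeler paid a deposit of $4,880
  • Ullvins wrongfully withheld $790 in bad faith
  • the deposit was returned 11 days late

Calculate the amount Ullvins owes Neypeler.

$6,929

Doubled: 2 × $790 = $1,580
Minimum $3,790: $1,580 is below the minimum → $3,790
Late-return penalty: 11 × $140 = $1,540
Damages plus late penalty: $3,790 + $1,540 = $5,330
Costs and fees: 30% of $5,330 = $1,599
Total recovery: $5,330 + $1,599 = $6,929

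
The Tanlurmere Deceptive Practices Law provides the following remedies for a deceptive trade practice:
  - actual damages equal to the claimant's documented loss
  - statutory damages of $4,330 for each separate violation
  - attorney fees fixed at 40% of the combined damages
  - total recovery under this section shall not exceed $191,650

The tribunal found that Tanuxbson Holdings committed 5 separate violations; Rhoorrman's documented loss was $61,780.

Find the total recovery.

$116,802

Statutory damages: 5 × $4,330 = $21,650
Combined damages: $61,780 + $21,650 = $83,430
Attorney fees: 40% of $83,430 = $33,372
Total before cap: $83,430 + $33,372 = $116,802
Cap at $191,650: $116,802 is within the cap, no reduction.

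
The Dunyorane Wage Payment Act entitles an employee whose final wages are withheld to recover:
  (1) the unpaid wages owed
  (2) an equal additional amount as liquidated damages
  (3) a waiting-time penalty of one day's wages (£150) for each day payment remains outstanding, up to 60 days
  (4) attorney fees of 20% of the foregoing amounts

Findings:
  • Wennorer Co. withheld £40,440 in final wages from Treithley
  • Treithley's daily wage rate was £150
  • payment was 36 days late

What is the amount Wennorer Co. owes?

£103,536

Liquidated damages (equal amount): £40,440
Penalty days: min(36, 60) = 36
Waiting-time penalty: 36 × £150 = £5,400
Subtotal: £40,440 + £40,440 + £5,400 = £86,280
Attorney fees: 20% of £86,280 = £17,256
Total award: £86,280 + £17,256 = £103,536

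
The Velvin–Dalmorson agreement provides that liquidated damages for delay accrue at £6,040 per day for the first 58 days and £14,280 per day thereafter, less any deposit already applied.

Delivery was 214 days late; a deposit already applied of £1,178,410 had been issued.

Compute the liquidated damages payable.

First 58 days: 58 × £6,040 = £350,320
Remaining days: (214 − 58) × £14,280 = £2,227,680
Accrued per-day damages: £350,320 + £2,227,680 = £2,578,000
Less deposit already applied: £2,578,000 − £1,178,410 = £1,399,590

Liquidated damages: £1,399,590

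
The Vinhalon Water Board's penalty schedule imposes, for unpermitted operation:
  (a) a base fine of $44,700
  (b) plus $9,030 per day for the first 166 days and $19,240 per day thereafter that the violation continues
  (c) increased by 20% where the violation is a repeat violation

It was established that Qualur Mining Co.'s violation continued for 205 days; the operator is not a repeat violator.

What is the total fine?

$2,294,040

First 166 days: 166 × $9,030 = $1,498,980
Remaining days: (205 − 166) × $19,240 = $750,360
Per-day component: $1,498,980 + $750,360 = $2,249,340
Base plus per-day: $44,700 + $2,249,340 = $2,294,040
The operator is not a repeat violator: no 20% increase.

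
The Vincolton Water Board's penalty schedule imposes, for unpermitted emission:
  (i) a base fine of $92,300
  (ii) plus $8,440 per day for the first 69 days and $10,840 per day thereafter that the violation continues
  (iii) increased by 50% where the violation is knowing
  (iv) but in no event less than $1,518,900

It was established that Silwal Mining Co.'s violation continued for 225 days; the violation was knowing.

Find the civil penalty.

$3,548,550

First 69 days: 69 × $8,440 = $582,360
Remaining days: (225 − 69) × $10,840 = $1,691,040
Per-day component: $582,360 + $1,691,040 = $2,273,400
Base plus per-day: $92,300 + $2,273,400 = $2,365,700
Enhancement: 50% of $2,365,700 = $1,182,850
Enhanced fine: $2,365,700 + $1,182,850 = $3,548,550
Minimum $1,518,900: $3,548,550 meets the minimum, no increase.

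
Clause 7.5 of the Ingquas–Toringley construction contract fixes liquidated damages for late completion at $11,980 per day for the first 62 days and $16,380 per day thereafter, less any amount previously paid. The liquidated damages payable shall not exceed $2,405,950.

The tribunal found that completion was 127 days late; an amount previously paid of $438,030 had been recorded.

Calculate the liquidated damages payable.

First 62 days: 62 × $11,980 = $742,760
Remaining days: (127 − 62) × $16,380 = $1,064,700
Accrued per-day damages: $742,760 + $1,064,700 = $1,807,460
Less amount previously paid: $1,807,460 − $438,030 = $1,369,430
Cap at $2,405,950: $1,369,430 is within the cap, no reduction.

$1,369,430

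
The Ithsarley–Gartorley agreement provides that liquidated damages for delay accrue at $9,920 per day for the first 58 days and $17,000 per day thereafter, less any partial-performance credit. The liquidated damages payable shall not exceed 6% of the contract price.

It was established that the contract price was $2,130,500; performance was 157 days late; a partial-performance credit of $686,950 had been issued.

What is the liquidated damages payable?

First 58 days: 58 × $9,920 = $575,360
Remaining days: (157 − 58) × $17,000 = $1,683,000
Accrued per-day damages: $575,360 + $1,683,000 = $2,258,360
Less partial-performance credit: $2,258,360 − $686,950 = $1,571,410
Cap: 6% of $2,130,500 = $127,830
Cap at $127,830: $1,571,410 exceeds the cap → $127,830

$127,830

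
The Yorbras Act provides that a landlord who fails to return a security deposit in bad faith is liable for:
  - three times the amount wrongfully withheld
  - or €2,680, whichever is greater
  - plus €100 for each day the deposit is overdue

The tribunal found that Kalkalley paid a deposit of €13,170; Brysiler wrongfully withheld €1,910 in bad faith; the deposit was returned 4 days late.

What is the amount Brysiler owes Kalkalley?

Trebled: 3 × €1,910 = €5,730
Minimum €2,680: €5,730 meets the minimum, no increase.
Late-return penalty: 4 × €100 = €400
Damages plus late penalty: €5,730 + €400 = €6,130

€6,130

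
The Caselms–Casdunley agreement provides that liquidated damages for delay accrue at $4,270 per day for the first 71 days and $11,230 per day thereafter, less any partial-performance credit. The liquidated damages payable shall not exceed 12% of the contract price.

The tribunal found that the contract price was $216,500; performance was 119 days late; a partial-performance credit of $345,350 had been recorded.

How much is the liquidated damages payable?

$25,980

First 71 days: 71 × $4,270 = $303,170
Remaining days: (119 − 71) × $11,230 = $539,040
Accrued per-day damages: $303,170 + $539,040 = $842,210
Less partial-performance credit: $842,210 − $345,350 = $496,860
Cap: 12% of $216,500 = $25,980
Cap at $25,980: $496,860 exceeds the cap → $25,980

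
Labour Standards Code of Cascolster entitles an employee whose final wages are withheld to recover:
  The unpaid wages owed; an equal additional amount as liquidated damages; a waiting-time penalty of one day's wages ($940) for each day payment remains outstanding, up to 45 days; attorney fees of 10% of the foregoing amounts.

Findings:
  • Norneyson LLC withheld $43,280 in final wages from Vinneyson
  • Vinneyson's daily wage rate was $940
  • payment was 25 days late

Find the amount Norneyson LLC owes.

Liquidated damages (equal amount): $43,280
Penalty days: min(25, 45) = 25
Waiting-time penalty: 25 × $940 = $23,500
Subtotal: $43,280 + $43,280 + $23,500 = $110,060
Attorney fees: 10% of $110,060 = $11,006
Total award: $110,060 + $11,006 = $121,066

Total award: $121,066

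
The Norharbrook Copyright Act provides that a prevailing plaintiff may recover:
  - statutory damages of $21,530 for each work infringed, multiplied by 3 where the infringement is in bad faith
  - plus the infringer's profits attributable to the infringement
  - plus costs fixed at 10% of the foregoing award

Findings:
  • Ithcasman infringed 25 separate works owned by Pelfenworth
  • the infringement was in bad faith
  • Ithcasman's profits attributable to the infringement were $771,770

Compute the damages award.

$2,625,172

Statutory damages: 25 × $21,530 = $538,250
Trebled: 3 × $538,250 = $1,614,750
Combined award: $1,614,750 + $771,770 = $2,386,520
Costs: 10% of $2,386,520 = $238,652
Award plus costs: $2,386,520 + $238,652 = $2,625,172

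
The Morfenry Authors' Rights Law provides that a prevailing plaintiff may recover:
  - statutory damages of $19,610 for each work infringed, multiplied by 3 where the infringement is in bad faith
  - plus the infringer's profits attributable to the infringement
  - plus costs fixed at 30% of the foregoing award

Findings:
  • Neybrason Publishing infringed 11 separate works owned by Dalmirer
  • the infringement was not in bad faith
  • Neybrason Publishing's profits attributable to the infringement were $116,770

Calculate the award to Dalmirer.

Statutory damages: 11 × $19,610 = $215,710
Infringement not in bad faith: no ×3 enhancement.
Combined award: $215,710 + $116,770 = $332,480
Costs: 30% of $332,480 = $99,744
Award plus costs: $332,480 + $99,744 = $432,224

Award: $432,224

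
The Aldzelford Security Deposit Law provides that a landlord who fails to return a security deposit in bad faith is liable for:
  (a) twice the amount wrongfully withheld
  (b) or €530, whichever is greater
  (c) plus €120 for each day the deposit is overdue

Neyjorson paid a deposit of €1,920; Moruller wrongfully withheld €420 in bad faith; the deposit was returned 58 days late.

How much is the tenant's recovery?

€7,800

Doubled: 2 × €420 = €840
Minimum €530: €840 meets the minimum, no increase.
Late-return penalty: 58 × €120 = €6,960
Damages plus late penalty: €840 + €6,960 = €7,800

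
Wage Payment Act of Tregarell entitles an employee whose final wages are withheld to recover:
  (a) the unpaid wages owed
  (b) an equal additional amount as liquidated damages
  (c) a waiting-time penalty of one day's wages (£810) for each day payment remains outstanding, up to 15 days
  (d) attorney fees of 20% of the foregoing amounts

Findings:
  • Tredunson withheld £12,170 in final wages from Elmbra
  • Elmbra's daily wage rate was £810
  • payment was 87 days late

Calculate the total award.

Liquidated damages (equal amount): £12,170
Penalty days: min(87, 15) = 15
Waiting-time penalty: 15 × £810 = £12,150
Subtotal: £12,170 + £12,170 + £12,150 = £36,490
Attorney fees: 20% of £36,490 = £7,298
Total award: £36,490 + £7,298 = £43,788

£43,788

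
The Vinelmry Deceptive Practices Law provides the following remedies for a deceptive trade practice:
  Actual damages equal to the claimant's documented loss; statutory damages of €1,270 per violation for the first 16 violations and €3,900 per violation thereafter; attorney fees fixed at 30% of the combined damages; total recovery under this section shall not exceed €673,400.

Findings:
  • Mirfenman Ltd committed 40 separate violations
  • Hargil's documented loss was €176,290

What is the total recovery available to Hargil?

First 16 violations: 16 × €1,270 = €20,320
Remaining violations: (40 − 16) × €3,900 = €93,600
Statutory damages: €20,320 + €93,600 = €113,920
Combined damages: €176,290 + €113,920 = €290,210
Attorney fees: 30% of €290,210 = €87,063
Total before cap: €290,210 + €87,063 = €377,273
Cap at €673,400: €377,273 is within the cap, no reduction.

€377,273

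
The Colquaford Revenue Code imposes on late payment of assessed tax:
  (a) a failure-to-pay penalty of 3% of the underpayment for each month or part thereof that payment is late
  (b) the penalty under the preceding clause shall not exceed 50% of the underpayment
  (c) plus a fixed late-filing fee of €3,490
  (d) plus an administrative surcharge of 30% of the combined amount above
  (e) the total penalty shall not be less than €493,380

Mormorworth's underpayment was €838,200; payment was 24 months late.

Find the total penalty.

Penalty: €549,367

Accrued rate: 3% × 24 = 72%, capped at 50% → 50%
Failure-to-pay penalty: 50% of €838,200 = €419,100
Penalty before surcharge: €419,100 + €3,490 = €422,590
Administrative surcharge: 30% of €422,590 = €126,777
Total penalty: €422,590 + €126,777 = €549,367
Minimum €493,380: €549,367 meets the minimum, no increase.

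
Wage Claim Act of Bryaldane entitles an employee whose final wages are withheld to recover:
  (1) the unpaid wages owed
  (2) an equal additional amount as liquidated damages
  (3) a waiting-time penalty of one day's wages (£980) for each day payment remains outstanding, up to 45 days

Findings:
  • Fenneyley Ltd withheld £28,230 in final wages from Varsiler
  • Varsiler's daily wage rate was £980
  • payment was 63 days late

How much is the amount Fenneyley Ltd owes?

£100,560

Liquidated damages (equal amount): £28,230
Penalty days: min(63, 45) = 45
Waiting-time penalty: 45 × £980 = £44,100
Total award: £28,230 + £28,230 + £44,100 = £100,560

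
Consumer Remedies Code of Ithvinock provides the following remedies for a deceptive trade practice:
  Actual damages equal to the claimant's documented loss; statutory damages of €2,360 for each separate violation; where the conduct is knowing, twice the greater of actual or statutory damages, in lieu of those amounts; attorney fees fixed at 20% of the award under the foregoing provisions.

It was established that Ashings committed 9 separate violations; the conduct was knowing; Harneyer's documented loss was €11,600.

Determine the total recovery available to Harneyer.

€50,976

Statutory damages: 9 × €2,360 = €21,240
Greater of actual damages (€11,600) or statutory damages (€21,240): €21,240
Doubled: 2 × €21,240 = €42,480
Attorney fees: 20% of €42,480 = €8,496
Total recovery: €42,480 + €8,496 = €50,976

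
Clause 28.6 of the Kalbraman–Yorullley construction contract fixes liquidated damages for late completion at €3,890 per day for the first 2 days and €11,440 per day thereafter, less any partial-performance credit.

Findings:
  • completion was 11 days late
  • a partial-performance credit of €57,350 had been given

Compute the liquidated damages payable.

First 2 days: 2 × €3,890 = €7,780
Remaining days: (11 − 2) × €11,440 = €102,960
Accrued per-day damages: €7,780 + €102,960 = €110,740
Less partial-performance credit: €110,740 − €57,350 = €53,390

€53,390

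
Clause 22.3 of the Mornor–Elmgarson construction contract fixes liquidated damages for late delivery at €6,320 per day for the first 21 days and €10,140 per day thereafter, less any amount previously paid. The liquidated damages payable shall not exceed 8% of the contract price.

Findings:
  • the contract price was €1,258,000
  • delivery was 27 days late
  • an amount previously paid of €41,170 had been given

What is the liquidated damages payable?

Liquidated damages: €100,640

First 21 days: 21 × €6,320 = €132,720
Remaining days: (27 − 21) × €10,140 = €60,840
Accrued per-day damages: €132,720 + €60,840 = €193,560
Less amount previously paid: €193,560 − €41,170 = €152,390
Cap: 8% of €1,258,000 = €100,640
Cap at €100,640: €152,390 exceeds the cap → €100,640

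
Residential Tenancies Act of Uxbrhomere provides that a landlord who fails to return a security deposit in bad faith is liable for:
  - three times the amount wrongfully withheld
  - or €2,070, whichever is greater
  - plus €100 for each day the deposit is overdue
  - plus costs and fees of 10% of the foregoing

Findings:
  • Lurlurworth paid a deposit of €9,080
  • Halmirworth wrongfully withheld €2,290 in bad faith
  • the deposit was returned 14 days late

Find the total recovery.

Recovery: €9,097

Trebled: 3 × €2,290 = €6,870
Minimum €2,070: €6,870 meets the minimum, no increase.
Late-return penalty: 14 × €100 = €1,400
Damages plus late penalty: €6,870 + €1,400 = €8,270
Costs and fees: 10% of €8,270 = €827
Total recovery: €8,270 + €827 = €9,097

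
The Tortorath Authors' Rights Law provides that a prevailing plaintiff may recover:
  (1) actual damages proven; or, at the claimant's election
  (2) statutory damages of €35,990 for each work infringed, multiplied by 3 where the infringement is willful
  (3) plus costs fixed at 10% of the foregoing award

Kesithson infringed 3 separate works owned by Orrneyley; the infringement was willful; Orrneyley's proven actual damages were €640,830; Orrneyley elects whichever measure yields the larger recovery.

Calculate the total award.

€704,913

Statutory damages: 3 × €35,990 = €107,970
Trebled: 3 × €107,970 = €323,910
Greater of actual damages (€640,830) or enhanced statutory damages (€323,910): €640,830
Costs: 10% of €640,830 = €64,083
Award plus costs: €640,830 + €64,083 = €704,913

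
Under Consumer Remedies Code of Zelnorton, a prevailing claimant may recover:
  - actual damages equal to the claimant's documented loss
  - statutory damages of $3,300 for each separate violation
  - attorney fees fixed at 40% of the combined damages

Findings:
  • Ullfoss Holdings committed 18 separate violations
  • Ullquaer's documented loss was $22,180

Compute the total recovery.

Statutory damages: 18 × $3,300 = $59,400
Combined damages: $22,180 + $59,400 = $81,580
Attorney fees: 40% of $81,580 = $32,632
Total recovery: $81,580 + $32,632 = $114,212

$114,212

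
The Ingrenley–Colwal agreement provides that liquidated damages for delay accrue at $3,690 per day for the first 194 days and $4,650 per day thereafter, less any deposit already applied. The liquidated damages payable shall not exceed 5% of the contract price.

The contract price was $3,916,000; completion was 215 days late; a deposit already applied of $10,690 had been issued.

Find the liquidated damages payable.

$195,800

First 194 days: 194 × $3,690 = $715,860
Remaining days: (215 − 194) × $4,650 = $97,650
Accrued per-day damages: $715,860 + $97,650 = $813,510
Less deposit already applied: $813,510 − $10,690 = $802,820
Cap: 5% of $3,916,000 = $195,800
Cap at $195,800: $802,820 exceeds the cap → $195,800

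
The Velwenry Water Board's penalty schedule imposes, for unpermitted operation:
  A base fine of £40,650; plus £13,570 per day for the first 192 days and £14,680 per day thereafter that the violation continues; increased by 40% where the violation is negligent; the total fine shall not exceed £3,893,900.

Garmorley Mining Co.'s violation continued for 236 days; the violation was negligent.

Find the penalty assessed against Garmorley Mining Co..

First 192 days: 192 × £13,570 = £2,605,440
Remaining days: (236 − 192) × £14,680 = £645,920
Per-day component: £2,605,440 + £645,920 = £3,251,360
Base plus per-day: £40,650 + £3,251,360 = £3,292,010
Enhancement: 40% of £3,292,010 = £1,316,804
Enhanced fine: £3,292,010 + £1,316,804 = £4,608,814
Cap at £3,893,900: £4,608,814 exceeds the cap → £3,893,900

£3,893,900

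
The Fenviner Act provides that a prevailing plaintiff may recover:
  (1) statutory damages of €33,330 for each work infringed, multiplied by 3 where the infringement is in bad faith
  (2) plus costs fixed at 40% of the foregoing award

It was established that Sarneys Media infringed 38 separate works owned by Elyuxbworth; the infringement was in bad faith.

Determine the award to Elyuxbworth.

Statutory damages: 38 × €33,330 = €1,266,540
Trebled: 3 × €1,266,540 = €3,799,620
Costs: 40% of €3,799,620 = €1,519,848
Award plus costs: €3,799,620 + €1,519,848 = €5,319,468

€5,319,468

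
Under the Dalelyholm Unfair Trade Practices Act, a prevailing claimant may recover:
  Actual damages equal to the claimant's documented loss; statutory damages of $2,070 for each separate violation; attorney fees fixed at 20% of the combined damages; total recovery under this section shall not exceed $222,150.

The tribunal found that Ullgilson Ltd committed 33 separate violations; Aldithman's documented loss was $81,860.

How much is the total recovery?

Total recovery: $180,204

Statutory damages: 33 × $2,070 = $68,310
Combined damages: $81,860 + $68,310 = $150,170
Attorney fees: 20% of $150,170 = $30,034
Total before cap: $150,170 + $30,034 = $180,204
Cap at $222,150: $180,204 is within the cap, no reduction.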